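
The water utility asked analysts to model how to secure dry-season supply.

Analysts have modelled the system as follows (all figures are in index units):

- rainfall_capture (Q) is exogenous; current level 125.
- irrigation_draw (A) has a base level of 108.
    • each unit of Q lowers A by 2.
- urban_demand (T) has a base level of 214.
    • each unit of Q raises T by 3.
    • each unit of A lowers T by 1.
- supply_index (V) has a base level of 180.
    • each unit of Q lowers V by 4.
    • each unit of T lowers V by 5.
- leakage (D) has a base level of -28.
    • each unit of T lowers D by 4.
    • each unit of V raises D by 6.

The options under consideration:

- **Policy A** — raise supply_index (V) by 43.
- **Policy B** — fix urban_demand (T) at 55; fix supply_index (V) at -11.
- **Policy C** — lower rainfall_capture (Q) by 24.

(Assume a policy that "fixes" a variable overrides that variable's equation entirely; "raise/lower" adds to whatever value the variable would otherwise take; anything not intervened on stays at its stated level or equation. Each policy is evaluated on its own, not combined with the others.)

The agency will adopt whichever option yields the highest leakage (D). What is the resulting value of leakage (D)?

-314

Policy A (V + 43):
  Q = 125
  A = 108 − 2·125 = -142
  T = 214 + 3·125 − (-142) = 731
  V = 180 − 4·125 − 5·731 (+43 from intervention) = -3932
  D = -28 − 4·731 + 6·(-3932) = -26544
Policy B (T := 55, V := -11):
  Q = 125
  A = 108 − 2·125 = -142
  T = 55
  V = -11
  D = -28 − 4·55 + 6·(-11) = -314
Policy C (Q − 24):
  Q = 125 − 24 = 101
  A = 108 − 2·101 = -94
  T = 214 + 3·101 − (-94) = 611
  V = 180 − 4·101 − 5·611 = -3279
  D = -28 − 4·611 + 6·(-3279) = -22146
Comparing — Policy A: D=-26544, Policy B: D=-314, Policy C: D=-22146. Highest is -314 (Policy B).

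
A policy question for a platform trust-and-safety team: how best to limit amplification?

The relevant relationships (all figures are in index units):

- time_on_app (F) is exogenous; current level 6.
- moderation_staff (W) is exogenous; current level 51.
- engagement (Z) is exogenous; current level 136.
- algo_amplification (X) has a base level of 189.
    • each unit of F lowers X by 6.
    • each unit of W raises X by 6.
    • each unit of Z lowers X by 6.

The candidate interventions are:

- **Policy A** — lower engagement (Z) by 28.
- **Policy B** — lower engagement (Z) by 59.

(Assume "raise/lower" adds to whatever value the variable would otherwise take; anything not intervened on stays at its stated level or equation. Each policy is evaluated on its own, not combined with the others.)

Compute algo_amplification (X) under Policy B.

Policy B (Z − 59):
  F = 6
  W = 51
  Z = 136 − 59 = 77
  X = 189 − 6·6 + 6·51 − 6·77 = -3

-3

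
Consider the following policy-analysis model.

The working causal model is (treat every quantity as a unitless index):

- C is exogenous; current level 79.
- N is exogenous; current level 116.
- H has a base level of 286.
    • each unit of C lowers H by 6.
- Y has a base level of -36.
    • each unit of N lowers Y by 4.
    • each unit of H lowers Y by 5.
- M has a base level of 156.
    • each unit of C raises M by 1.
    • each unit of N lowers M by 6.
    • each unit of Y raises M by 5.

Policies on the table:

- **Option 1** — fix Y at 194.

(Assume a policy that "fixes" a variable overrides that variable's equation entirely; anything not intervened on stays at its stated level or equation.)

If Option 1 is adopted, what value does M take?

509

Option 1 (Y := 194):
  C = 79
  N = 116
  H = 286 − 6·79 = -188
  Y = 194
  M = 156 + 79 − 6·116 + 5·194 = 509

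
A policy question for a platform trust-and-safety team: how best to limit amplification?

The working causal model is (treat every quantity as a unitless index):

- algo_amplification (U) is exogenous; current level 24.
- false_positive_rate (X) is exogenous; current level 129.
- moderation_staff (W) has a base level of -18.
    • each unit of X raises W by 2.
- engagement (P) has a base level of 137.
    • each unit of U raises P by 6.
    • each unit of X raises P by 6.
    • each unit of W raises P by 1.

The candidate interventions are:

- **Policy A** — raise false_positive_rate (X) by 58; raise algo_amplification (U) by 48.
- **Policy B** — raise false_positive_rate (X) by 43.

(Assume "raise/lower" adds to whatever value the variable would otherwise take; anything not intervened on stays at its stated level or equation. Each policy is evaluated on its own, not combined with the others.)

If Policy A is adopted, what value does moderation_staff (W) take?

Policy A (X + 58, U + 48):
  X = 129 + 58 = 187
  W = -18 + 2·187 = 356

356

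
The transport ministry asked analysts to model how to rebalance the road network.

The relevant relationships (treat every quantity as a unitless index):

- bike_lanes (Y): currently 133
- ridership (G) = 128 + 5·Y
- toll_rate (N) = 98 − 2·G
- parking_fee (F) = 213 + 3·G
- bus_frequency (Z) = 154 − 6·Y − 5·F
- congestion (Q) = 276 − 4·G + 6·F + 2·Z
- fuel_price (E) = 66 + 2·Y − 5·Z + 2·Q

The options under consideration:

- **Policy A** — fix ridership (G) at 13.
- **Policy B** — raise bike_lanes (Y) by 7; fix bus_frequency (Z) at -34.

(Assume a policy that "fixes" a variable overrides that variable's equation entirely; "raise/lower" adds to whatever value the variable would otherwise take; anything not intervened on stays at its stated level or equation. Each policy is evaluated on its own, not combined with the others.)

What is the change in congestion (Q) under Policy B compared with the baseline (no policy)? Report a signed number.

Baseline:
  Y = 133
  G = 128 + 5·133 = 793
  F = 213 + 3·793 = 2592
  Z = 154 − 6·133 − 5·2592 = -13604
  Q = 276 − 4·793 + 6·2592 + 2·(-13604) = -14552
Policy B (Y + 7, Z := -34):
  Y = 133 + 7 = 140
  G = 128 + 5·140 = 828
  F = 213 + 3·828 = 2697
  Z = -34
  Q = 276 − 4·828 + 6·2697 + 2·(-34) = 13078
Change in Q: 13078 − (-14552) = 27630

27630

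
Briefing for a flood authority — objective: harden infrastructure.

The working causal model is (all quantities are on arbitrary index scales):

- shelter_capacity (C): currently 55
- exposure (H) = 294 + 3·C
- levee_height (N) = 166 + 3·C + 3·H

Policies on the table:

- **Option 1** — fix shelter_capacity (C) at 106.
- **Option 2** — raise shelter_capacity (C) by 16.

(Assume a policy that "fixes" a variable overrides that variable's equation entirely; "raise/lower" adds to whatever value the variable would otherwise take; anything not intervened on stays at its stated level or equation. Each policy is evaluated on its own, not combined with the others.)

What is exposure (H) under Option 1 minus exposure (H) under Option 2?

105

Option 1 (C := 106):
  C = 106
  H = 294 + 3·106 = 612
Option 2 (C + 16):
  C = 55 + 16 = 71
  H = 294 + 3·71 = 507
H: 612 − 507 = 105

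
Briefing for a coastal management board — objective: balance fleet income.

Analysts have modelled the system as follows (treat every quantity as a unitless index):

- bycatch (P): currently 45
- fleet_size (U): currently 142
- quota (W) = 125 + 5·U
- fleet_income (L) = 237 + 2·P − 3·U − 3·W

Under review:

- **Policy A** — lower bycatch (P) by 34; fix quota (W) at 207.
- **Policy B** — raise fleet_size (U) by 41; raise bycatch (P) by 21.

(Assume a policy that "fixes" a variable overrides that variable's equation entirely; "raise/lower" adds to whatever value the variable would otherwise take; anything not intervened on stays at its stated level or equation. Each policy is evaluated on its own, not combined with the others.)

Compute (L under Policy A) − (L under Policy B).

Policy A (P − 34, W := 207):
  P = 45 − 34 = 11
  U = 142
  W = 207
  L = 237 + 2·11 − 3·142 − 3·207 = -788
Policy B (U + 41, P + 21):
  P = 45 + 21 = 66
  U = 142 + 41 = 183
  W = 125 + 5·183 = 1040
  L = 237 + 2·66 − 3·183 − 3·1040 = -3300
L: -788 − (-3300) = 2512

2512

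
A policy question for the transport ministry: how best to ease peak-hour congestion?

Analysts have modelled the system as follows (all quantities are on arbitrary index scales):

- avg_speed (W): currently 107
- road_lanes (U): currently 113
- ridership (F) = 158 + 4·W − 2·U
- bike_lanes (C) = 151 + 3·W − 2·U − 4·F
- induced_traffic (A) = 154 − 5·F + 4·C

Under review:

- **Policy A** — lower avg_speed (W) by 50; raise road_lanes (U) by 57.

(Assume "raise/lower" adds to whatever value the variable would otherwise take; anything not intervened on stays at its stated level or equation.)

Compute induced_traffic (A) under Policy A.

-884

Policy A (W − 50, U + 57):
  W = 107 − 50 = 57
  U = 113 + 57 = 170
  F = 158 + 4·57 − 2·170 = 46
  C = 151 + 3·57 − 2·170 − 4·46 = -202
  A = 154 − 5·46 + 4·(-202) = -884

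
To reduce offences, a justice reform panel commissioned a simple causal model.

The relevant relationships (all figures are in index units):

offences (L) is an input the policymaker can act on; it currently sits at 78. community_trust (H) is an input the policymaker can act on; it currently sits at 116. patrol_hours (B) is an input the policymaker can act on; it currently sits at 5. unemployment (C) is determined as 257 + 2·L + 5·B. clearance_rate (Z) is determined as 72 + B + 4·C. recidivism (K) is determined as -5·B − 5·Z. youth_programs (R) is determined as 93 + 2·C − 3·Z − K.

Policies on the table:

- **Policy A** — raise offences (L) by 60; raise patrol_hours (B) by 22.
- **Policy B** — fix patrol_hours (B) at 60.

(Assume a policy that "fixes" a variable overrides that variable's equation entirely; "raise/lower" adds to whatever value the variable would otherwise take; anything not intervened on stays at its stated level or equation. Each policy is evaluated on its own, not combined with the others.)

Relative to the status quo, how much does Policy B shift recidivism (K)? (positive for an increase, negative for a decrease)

Baseline:
  L = 78
  B = 5
  C = 257 + 2·78 + 5·5 = 438
  Z = 72 + 5 + 4·438 = 1829
  K = 0 − 5·5 − 5·1829 = -9170
Policy B (B := 60):
  L = 78
  B = 60
  C = 257 + 2·78 + 5·60 = 713
  Z = 72 + 60 + 4·713 = 2984
  K = 0 − 5·60 − 5·2984 = -15220
Change in K: -15220 − (-9170) = -6050

-6050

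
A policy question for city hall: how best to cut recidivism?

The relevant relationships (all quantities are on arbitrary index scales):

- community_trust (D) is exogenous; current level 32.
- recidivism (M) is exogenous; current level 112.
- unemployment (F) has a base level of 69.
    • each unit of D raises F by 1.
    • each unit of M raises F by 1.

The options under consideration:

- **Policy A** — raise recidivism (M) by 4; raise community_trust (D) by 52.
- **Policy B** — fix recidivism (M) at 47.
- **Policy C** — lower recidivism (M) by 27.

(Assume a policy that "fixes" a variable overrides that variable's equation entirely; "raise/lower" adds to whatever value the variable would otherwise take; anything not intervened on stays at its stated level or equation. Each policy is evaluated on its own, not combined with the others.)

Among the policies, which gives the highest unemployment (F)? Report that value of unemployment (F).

269

Policy A (M + 4, D + 52):
  D = 32 + 52 = 84
  M = 112 + 4 = 116
  F = 69 + 84 + 116 = 269
Policy B (M := 47):
  D = 32
  M = 47
  F = 69 + 32 + 47 = 148
Policy C (M − 27):
  D = 32
  M = 112 − 27 = 85
  F = 69 + 32 + 85 = 186
Comparing — Policy A: F=269, Policy B: F=148, Policy C: F=186. Highest is 269 (Policy A).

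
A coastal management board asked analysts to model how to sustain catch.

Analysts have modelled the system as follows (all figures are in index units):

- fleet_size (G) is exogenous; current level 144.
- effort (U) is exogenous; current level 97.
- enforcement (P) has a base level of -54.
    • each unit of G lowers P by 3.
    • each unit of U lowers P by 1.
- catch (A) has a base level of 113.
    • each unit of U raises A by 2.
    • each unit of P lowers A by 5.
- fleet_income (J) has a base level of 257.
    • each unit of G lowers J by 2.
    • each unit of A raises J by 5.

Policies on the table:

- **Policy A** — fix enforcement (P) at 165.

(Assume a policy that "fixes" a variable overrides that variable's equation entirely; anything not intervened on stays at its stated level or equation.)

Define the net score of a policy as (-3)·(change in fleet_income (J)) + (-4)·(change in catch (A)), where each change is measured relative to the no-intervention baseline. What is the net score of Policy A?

Baseline:
  G = 144
  U = 97
  P = -54 − 3·144 − 97 = -583
  A = 113 + 2·97 − 5·(-583) = 3222
  J = 257 − 2·144 + 5·3222 = 16079
Policy A (P := 165):
  G = 144
  U = 97
  P = 165
  A = 113 + 2·97 − 5·165 = -518
  J = 257 − 2·144 + 5·(-518) = -2621
ΔJ = -2621 − 16079 = -18700; ΔA = -518 − 3222 = -3740
Score = (-3)·(-18700) + (-4)·(-3740) = 71060

71060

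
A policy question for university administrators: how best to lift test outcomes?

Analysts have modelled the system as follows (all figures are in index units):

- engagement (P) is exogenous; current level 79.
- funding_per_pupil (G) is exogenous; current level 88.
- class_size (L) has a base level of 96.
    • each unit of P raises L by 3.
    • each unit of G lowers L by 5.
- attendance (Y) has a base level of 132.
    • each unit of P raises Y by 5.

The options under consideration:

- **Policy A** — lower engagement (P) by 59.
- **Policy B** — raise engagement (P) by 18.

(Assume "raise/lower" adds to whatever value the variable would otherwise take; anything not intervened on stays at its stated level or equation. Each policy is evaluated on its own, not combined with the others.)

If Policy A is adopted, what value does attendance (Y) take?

232

Policy A (P − 59):
  P = 79 − 59 = 20
  Y = 132 + 5·20 = 232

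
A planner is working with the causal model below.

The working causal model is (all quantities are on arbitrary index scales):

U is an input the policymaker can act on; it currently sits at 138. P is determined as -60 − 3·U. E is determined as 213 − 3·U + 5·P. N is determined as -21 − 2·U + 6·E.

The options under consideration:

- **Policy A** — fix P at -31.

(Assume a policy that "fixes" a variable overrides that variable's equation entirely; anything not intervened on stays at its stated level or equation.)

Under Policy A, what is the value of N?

-2433

Policy A (P := -31):
  U = 138
  P = -31
  E = 213 − 3·138 + 5·(-31) = -356
  N = -21 − 2·138 + 6·(-356) = -2433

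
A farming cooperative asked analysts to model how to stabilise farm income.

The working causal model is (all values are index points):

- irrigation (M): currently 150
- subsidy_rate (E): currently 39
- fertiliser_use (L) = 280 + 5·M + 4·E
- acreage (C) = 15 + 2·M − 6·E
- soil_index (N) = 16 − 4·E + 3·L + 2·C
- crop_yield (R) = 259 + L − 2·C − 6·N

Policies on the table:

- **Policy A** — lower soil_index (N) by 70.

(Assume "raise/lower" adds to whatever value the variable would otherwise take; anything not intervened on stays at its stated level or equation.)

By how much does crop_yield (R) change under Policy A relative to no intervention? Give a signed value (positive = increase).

420

Baseline:
  M = 150
  E = 39
  L = 280 + 5·150 + 4·39 = 1186
  C = 15 + 2·150 − 6·39 = 81
  N = 16 − 4·39 + 3·1186 + 2·81 = 3580
  R = 259 + 1186 − 2·81 − 6·3580 = -20197
Policy A (N − 70):
  M = 150
  E = 39
  L = 280 + 5·150 + 4·39 = 1186
  C = 15 + 2·150 − 6·39 = 81
  N = 16 − 4·39 + 3·1186 + 2·81 (−70 from intervention) = 3510
  R = 259 + 1186 − 2·81 − 6·3510 = -19777
Change in R: -19777 − (-20197) = 420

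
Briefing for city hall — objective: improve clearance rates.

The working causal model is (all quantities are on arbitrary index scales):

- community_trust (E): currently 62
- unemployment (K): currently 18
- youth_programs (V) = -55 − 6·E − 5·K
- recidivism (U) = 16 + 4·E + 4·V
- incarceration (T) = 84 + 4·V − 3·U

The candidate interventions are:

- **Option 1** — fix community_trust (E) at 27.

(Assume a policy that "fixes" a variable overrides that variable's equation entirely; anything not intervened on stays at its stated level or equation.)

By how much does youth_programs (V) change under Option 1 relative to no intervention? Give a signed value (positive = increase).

210

Baseline:
  E = 62
  K = 18
  V = -55 − 6·62 − 5·18 = -517
Option 1 (E := 27):
  E = 27
  K = 18
  V = -55 − 6·27 − 5·18 = -307
Change in V: -307 − (-517) = 210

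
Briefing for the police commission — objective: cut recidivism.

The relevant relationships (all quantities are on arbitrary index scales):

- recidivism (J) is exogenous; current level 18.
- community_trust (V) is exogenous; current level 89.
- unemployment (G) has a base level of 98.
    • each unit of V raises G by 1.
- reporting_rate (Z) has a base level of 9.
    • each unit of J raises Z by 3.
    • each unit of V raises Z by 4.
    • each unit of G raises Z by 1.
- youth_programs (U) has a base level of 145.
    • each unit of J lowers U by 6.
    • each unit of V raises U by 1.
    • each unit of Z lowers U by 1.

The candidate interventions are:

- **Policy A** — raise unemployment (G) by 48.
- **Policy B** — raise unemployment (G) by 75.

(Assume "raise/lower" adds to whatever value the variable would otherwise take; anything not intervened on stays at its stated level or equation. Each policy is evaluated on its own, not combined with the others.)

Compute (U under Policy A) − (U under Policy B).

Policy A (G + 48):
  J = 18
  V = 89
  G = 98 + 89 (+48 from intervention) = 235
  Z = 9 + 3·18 + 4·89 + 235 = 654
  U = 145 − 6·18 + 89 − 654 = -528
Policy B (G + 75):
  J = 18
  V = 89
  G = 98 + 89 (+75 from intervention) = 262
  Z = 9 + 3·18 + 4·89 + 262 = 681
  U = 145 − 6·18 + 89 − 681 = -555
U: -528 − (-555) = 27

27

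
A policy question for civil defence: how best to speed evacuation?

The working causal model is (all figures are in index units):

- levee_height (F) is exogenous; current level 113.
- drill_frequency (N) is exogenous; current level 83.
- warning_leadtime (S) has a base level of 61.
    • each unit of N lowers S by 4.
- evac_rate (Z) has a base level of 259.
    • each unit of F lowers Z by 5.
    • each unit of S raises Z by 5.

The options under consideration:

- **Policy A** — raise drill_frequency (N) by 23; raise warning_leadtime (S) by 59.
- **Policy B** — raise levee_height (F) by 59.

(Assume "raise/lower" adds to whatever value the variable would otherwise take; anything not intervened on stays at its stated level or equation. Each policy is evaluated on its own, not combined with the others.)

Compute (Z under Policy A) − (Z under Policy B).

Policy A (N + 23, S + 59):
  F = 113
  N = 83 + 23 = 106
  S = 61 − 4·106 (+59 from intervention) = -304
  Z = 259 − 5·113 + 5·(-304) = -1826
Policy B (F + 59):
  F = 113 + 59 = 172
  N = 83
  S = 61 − 4·83 = -271
  Z = 259 − 5·172 + 5·(-271) = -1956
Z: -1826 − (-1956) = 130

130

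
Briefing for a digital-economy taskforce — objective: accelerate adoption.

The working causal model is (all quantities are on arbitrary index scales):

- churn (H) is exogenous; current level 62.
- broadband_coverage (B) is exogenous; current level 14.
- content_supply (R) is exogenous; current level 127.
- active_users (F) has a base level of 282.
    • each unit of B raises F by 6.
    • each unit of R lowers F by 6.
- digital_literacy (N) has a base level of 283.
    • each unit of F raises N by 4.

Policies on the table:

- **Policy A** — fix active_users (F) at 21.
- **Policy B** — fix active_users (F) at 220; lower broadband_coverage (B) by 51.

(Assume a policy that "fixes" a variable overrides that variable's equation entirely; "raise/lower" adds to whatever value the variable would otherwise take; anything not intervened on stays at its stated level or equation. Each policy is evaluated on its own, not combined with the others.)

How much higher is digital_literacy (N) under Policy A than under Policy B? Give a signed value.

Policy A (F := 21):
  B = 14
  R = 127
  F = 21
  N = 283 + 4·21 = 367
Policy B (F := 220, B − 51):
  B = 14 − 51 = -37
  R = 127
  F = 220
  N = 283 + 4·220 = 1163
N: 367 − 1163 = -796

-796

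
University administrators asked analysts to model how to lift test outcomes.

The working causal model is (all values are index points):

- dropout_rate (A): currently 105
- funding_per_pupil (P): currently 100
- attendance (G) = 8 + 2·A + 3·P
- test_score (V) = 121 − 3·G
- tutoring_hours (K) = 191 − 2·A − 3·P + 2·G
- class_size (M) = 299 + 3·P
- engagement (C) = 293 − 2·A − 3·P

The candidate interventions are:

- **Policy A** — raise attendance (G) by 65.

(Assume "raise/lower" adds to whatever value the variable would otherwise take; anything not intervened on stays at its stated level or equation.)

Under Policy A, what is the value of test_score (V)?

-1628

Policy A (G + 65):
  A = 105
  P = 100
  G = 8 + 2·105 + 3·100 (+65 from intervention) = 583
  V = 121 − 3·583 = -1628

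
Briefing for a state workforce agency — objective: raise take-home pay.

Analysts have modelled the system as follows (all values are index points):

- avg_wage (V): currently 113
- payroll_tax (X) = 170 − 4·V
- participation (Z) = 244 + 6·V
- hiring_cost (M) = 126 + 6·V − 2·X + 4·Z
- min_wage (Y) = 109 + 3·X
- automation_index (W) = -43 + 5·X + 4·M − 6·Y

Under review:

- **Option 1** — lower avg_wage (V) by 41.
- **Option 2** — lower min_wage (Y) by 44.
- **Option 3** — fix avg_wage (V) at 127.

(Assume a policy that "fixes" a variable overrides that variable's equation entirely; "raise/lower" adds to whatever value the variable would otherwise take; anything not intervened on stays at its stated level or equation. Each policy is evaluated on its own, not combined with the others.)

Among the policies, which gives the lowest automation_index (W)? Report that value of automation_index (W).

Option 1 (V − 41):
  V = 113 − 41 = 72
  X = 170 − 4·72 = -118
  Z = 244 + 6·72 = 676
  M = 126 + 6·72 − 2·(-118) + 4·676 = 3498
  Y = 109 + 3·(-118) = -245
  W = -43 + 5·(-118) + 4·3498 − 6·(-245) = 14829
Option 2 (Y − 44):
  V = 113
  X = 170 − 4·113 = -282
  Z = 244 + 6·113 = 922
  M = 126 + 6·113 − 2·(-282) + 4·922 = 5056
  Y = 109 + 3·(-282) (−44 from intervention) = -781
  W = -43 + 5·(-282) + 4·5056 − 6·(-781) = 23457
Option 3 (V := 127):
  V = 127
  X = 170 − 4·127 = -338
  Z = 244 + 6·127 = 1006
  M = 126 + 6·127 − 2·(-338) + 4·1006 = 5588
  Y = 109 + 3·(-338) = -905
  W = -43 + 5·(-338) + 4·5588 − 6·(-905) = 26049
Comparing — Option 1: W=14829, Option 2: W=23457, Option 3: W=26049. Lowest is 14829 (Option 1).

14829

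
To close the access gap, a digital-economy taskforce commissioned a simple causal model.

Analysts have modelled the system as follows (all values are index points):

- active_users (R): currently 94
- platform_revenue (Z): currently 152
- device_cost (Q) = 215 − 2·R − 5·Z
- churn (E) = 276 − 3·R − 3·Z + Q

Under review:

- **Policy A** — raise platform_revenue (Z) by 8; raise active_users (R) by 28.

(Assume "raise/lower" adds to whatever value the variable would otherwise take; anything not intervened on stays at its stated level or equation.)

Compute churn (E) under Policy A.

Policy A (Z + 8, R + 28):
  R = 94 + 28 = 122
  Z = 152 + 8 = 160
  Q = 215 − 2·122 − 5·160 = -829
  E = 276 − 3·122 − 3·160 + (-829) = -1399

-1399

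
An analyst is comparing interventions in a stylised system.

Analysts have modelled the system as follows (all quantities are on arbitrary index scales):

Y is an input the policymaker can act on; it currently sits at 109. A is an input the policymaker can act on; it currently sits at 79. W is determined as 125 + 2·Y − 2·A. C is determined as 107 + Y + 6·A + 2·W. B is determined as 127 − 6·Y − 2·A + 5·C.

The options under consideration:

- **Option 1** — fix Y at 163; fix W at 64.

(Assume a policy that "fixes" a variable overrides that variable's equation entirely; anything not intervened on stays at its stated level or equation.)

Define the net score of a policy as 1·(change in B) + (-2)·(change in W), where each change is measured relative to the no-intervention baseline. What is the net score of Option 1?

Baseline:
  Y = 109
  A = 79
  W = 125 + 2·109 − 2·79 = 185
  C = 107 + 109 + 6·79 + 2·185 = 1060
  B = 127 − 6·109 − 2·79 + 5·1060 = 4615
Option 1 (Y := 163, W := 64):
  Y = 163
  A = 79
  W = 64
  C = 107 + 163 + 6·79 + 2·64 = 872
  B = 127 − 6·163 − 2·79 + 5·872 = 3351
ΔB = 3351 − 4615 = -1264; ΔW = 64 − 185 = -121
Score = 1·(-1264) + (-2)·(-121) = -1022

-1022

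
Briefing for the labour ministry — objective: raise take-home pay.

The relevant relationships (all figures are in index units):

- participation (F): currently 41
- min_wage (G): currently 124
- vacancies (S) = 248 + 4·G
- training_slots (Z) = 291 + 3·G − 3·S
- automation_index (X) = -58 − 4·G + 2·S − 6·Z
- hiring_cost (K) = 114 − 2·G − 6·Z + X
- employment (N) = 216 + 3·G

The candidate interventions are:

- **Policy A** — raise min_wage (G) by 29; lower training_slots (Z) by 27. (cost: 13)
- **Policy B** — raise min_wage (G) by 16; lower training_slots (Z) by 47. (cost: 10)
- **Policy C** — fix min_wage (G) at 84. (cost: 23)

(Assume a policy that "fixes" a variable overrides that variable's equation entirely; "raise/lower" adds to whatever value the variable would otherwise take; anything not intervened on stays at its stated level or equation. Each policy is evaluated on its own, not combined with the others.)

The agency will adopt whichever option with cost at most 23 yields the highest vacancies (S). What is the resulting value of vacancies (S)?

860

Policy A (G + 29, Z − 27):
  G = 124 + 29 = 153
  S = 248 + 4·153 = 860
Policy B (G + 16, Z − 47):
  G = 124 + 16 = 140
  S = 248 + 4·140 = 808
Policy C (G := 84):
  G = 84
  S = 248 + 4·84 = 584
Comparing — Policy A: S=860, Policy B: S=808, Policy C: S=584. Highest is 860 (Policy A).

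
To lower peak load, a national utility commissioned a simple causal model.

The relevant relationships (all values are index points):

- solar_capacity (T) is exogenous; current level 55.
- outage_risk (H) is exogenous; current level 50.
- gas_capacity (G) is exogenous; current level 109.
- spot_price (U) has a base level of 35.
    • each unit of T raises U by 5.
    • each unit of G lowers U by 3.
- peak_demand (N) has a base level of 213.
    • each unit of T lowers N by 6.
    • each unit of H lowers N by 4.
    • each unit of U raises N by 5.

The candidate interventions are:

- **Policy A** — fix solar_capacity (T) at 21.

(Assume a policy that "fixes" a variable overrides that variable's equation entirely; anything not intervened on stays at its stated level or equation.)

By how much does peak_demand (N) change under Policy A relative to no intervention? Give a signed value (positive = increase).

Baseline:
  T = 55
  H = 50
  G = 109
  U = 35 + 5·55 − 3·109 = -17
  N = 213 − 6·55 − 4·50 + 5·(-17) = -402
Policy A (T := 21):
  T = 21
  H = 50
  G = 109
  U = 35 + 5·21 − 3·109 = -187
  N = 213 − 6·21 − 4·50 + 5·(-187) = -1048
Change in N: -1048 − (-402) = -646

-646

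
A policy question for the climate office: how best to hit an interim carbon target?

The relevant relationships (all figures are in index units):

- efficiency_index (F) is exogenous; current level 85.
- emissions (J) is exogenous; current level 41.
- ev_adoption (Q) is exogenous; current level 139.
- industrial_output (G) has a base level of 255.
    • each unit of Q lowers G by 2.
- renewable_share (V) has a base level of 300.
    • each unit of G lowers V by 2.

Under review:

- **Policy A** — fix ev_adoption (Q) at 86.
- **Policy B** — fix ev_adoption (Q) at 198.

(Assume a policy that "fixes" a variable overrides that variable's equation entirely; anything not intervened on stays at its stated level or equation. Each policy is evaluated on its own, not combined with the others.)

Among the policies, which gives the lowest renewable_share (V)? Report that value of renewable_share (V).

134

Policy A (Q := 86):
  Q = 86
  G = 255 − 2·86 = 83
  V = 300 − 2·83 = 134
Policy B (Q := 198):
  Q = 198
  G = 255 − 2·198 = -141
  V = 300 − 2·(-141) = 582
Comparing — Policy A: V=134, Policy B: V=582. Lowest is 134 (Policy A).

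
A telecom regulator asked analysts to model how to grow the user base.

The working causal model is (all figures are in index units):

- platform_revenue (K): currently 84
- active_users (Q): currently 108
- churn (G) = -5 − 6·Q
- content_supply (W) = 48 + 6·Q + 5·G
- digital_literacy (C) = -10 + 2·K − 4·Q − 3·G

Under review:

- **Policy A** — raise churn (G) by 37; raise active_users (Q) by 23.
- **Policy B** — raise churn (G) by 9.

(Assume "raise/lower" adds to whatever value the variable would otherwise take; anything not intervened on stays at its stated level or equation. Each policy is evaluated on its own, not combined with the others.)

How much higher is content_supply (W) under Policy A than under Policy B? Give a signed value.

Policy A (G + 37, Q + 23):
  Q = 108 + 23 = 131
  G = -5 − 6·131 (+37 from intervention) = -754
  W = 48 + 6·131 + 5·(-754) = -2936
Policy B (G + 9):
  Q = 108
  G = -5 − 6·108 (+9 from intervention) = -644
  W = 48 + 6·108 + 5·(-644) = -2524
W: -2936 − (-2524) = -412

-412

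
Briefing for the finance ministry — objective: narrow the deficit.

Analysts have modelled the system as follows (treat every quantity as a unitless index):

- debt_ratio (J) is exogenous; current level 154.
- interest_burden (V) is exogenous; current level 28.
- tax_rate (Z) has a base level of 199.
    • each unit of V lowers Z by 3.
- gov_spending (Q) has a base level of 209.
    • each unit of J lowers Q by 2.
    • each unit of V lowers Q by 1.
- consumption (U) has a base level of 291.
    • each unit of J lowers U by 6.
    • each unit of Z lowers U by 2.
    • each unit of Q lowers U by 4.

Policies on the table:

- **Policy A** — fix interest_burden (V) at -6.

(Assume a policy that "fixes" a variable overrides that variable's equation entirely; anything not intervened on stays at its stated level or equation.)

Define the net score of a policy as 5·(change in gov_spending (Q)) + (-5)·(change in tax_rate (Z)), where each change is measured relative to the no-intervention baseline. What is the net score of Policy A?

-340

Baseline:
  J = 154
  V = 28
  Z = 199 − 3·28 = 115
  Q = 209 − 2·154 − 28 = -127
Policy A (V := -6):
  J = 154
  V = -6
  Z = 199 − 3·(-6) = 217
  Q = 209 − 2·154 − (-6) = -93
ΔQ = -93 − (-127) = 34; ΔZ = 217 − 115 = 102
Score = 5·34 + (-5)·102 = -340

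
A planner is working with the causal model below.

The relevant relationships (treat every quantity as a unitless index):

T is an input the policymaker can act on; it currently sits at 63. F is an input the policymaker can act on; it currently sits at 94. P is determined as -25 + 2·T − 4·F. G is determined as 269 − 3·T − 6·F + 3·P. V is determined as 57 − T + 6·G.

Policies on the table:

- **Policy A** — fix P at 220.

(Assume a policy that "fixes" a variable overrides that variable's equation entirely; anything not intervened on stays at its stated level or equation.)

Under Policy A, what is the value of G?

176

Policy A (P := 220):
  T = 63
  F = 94
  P = 220
  G = 269 − 3·63 − 6·94 + 3·220 = 176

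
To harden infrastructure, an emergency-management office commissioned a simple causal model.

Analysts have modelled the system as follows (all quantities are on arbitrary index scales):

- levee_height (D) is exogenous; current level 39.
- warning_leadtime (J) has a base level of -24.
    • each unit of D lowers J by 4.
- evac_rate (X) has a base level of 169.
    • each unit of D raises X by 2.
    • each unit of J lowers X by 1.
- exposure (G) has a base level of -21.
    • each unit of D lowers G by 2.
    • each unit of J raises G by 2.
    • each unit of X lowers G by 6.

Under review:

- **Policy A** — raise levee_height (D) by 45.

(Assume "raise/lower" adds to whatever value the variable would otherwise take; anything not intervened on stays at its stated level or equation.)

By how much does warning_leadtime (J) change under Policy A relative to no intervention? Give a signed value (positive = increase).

-180

Baseline:
  D = 39
  J = -24 − 4·39 = -180
Policy A (D + 45):
  D = 39 + 45 = 84
  J = -24 − 4·84 = -360
Change in J: -360 − (-180) = -180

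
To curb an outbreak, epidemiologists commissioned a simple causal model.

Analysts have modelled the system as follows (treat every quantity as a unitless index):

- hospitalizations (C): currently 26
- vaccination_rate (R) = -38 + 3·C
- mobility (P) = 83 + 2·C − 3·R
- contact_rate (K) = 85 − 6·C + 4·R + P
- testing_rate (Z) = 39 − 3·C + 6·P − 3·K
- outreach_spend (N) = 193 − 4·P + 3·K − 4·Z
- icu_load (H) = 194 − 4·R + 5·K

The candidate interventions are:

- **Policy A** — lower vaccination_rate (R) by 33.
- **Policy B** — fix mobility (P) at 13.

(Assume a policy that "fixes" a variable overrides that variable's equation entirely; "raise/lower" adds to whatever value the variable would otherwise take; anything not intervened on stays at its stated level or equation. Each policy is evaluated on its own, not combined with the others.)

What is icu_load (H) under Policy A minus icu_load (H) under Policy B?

-23

Policy A (R − 33):
  C = 26
  R = -38 + 3·26 (−33 from intervention) = 7
  P = 83 + 2·26 − 3·7 = 114
  K = 85 − 6·26 + 4·7 + 114 = 71
  H = 194 − 4·7 + 5·71 = 521
Policy B (P := 13):
  C = 26
  R = -38 + 3·26 = 40
  P = 13
  K = 85 − 6·26 + 4·40 + 13 = 102
  H = 194 − 4·40 + 5·102 = 544
H: 521 − 544 = -23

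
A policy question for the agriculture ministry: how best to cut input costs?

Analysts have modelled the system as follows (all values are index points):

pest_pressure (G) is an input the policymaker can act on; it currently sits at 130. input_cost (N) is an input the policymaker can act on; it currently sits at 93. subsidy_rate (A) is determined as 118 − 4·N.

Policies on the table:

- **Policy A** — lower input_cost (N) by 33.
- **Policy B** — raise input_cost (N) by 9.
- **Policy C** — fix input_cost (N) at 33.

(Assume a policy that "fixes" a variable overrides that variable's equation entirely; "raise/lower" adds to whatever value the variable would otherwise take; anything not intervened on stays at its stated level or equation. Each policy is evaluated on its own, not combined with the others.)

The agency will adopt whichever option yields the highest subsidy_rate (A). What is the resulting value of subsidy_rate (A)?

Policy A (N − 33):
  N = 93 − 33 = 60
  A = 118 − 4·60 = -122
Policy B (N + 9):
  N = 93 + 9 = 102
  A = 118 − 4·102 = -290
Policy C (N := 33):
  N = 33
  A = 118 − 4·33 = -14
Comparing — Policy A: A=-122, Policy B: A=-290, Policy C: A=-14. Highest is -14 (Policy C).

-14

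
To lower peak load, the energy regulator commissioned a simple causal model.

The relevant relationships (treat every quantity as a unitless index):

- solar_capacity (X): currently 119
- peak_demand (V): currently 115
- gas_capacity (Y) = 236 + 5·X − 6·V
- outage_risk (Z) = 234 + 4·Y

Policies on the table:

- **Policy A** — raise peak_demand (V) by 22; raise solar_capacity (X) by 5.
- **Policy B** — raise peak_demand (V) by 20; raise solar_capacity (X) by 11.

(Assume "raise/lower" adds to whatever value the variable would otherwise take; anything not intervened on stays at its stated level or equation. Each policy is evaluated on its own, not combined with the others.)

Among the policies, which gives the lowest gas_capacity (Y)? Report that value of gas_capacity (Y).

34

Policy A (V + 22, X + 5):
  X = 119 + 5 = 124
  V = 115 + 22 = 137
  Y = 236 + 5·124 − 6·137 = 34
Policy B (V + 20, X + 11):
  X = 119 + 11 = 130
  V = 115 + 20 = 135
  Y = 236 + 5·130 − 6·135 = 76
Comparing — Policy A: Y=34, Policy B: Y=76. Lowest is 34 (Policy A).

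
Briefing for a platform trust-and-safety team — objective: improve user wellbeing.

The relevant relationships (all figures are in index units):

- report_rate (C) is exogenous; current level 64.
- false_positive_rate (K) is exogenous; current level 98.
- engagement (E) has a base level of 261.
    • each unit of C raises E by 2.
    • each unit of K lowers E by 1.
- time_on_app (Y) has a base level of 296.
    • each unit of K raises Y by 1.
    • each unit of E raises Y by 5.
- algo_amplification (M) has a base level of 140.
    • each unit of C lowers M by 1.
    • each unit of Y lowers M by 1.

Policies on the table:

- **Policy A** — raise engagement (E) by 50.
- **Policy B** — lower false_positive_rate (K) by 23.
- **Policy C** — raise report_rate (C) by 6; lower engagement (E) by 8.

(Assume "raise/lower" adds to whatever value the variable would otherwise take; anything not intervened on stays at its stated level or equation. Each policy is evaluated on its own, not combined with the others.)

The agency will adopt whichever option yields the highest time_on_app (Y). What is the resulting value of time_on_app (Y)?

2099

Policy A (E + 50):
  C = 64
  K = 98
  E = 261 + 2·64 − 98 (+50 from intervention) = 341
  Y = 296 + 98 + 5·341 = 2099
Policy B (K − 23):
  C = 64
  K = 98 − 23 = 75
  E = 261 + 2·64 − 75 = 314
  Y = 296 + 75 + 5·314 = 1941
Policy C (C + 6, E − 8):
  C = 64 + 6 = 70
  K = 98
  E = 261 + 2·70 − 98 (−8 from intervention) = 295
  Y = 296 + 98 + 5·295 = 1869
Comparing — Policy A: Y=2099, Policy B: Y=1941, Policy C: Y=1869. Highest is 2099 (Policy A).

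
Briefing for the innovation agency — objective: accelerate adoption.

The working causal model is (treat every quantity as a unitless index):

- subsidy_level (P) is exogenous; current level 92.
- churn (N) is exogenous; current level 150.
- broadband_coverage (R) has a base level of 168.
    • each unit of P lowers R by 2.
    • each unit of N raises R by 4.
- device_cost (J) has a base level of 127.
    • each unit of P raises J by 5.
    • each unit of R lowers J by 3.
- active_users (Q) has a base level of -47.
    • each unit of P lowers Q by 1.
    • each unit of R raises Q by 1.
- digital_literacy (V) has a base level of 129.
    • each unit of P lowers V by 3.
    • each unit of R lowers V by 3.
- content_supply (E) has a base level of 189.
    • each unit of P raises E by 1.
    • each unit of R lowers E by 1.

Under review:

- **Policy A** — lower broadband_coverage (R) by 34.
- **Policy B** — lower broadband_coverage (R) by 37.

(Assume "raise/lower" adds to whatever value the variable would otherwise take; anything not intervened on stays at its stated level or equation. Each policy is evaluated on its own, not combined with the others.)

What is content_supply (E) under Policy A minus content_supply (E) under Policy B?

Policy A (R − 34):
  P = 92
  N = 150
  R = 168 − 2·92 + 4·150 (−34 from intervention) = 550
  E = 189 + 92 − 550 = -269
Policy B (R − 37):
  P = 92
  N = 150
  R = 168 − 2·92 + 4·150 (−37 from intervention) = 547
  E = 189 + 92 − 547 = -266
E: -269 − (-266) = -3

-3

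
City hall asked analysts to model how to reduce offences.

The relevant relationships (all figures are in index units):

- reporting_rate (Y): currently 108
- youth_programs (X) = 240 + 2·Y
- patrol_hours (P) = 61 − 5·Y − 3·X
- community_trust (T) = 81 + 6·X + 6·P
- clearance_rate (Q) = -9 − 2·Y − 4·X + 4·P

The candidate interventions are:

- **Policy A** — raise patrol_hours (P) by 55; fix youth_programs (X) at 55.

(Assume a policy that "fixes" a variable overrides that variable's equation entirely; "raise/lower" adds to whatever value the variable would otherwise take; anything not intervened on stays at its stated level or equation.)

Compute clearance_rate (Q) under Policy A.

-2801

Policy A (P + 55, X := 55):
  Y = 108
  X = 55
  P = 61 − 5·108 − 3·55 (+55 from intervention) = -589
  Q = -9 − 2·108 − 4·55 + 4·(-589) = -2801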